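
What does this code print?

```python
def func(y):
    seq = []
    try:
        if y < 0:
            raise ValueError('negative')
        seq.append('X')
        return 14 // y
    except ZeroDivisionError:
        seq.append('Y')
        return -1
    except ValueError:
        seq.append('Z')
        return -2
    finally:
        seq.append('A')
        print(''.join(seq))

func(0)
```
XYA

y=0 causes ZeroDivisionError, caught, finally prints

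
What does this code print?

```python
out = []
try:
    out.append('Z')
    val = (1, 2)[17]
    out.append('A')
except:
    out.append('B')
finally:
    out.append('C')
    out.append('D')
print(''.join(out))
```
ZBCD

Code before exception runs, then except, then all of finally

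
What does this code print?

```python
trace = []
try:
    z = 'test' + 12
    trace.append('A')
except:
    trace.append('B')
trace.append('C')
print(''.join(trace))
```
BC

Exception raised in try, caught by bare except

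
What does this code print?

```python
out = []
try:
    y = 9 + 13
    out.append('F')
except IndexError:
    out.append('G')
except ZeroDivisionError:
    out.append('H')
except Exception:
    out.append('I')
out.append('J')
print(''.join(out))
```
FJ

No exception, try block completes normally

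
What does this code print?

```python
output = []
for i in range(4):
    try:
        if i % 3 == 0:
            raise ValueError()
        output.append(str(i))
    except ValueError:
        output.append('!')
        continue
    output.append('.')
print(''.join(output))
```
!1.2.!

continue in except skips rest of loop body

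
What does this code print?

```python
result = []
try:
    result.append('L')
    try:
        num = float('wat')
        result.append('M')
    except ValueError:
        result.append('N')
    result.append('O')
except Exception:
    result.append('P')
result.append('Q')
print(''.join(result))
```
LNOQ

Inner exception caught by inner handler, outer continues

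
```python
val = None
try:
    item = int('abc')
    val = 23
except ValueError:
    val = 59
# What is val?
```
59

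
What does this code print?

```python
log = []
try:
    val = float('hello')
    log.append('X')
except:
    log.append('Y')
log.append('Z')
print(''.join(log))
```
YZ

Exception raised in try, caught by bare except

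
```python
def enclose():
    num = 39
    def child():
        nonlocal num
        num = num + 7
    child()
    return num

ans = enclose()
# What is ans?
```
46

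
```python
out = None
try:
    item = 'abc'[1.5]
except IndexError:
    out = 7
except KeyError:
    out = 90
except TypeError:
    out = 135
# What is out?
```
135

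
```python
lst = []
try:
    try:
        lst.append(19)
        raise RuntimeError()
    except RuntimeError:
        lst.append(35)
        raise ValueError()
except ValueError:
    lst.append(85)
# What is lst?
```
[19, 35, 85]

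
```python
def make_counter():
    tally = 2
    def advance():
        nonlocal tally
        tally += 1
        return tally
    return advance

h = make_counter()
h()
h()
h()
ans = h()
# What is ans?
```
6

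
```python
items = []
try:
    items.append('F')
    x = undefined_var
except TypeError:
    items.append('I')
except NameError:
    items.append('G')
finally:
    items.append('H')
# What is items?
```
['F', 'G', 'H']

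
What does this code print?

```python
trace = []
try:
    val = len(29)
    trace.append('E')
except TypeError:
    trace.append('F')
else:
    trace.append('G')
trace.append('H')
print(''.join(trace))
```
FH

else block skipped when exception is caught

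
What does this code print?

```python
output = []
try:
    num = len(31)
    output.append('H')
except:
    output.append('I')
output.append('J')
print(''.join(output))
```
IJ

Exception raised in try, caught by bare except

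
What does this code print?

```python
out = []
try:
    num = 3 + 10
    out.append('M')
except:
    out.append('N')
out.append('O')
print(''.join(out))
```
MO

No exception, try block completes normally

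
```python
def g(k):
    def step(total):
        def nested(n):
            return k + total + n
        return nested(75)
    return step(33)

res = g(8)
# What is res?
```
116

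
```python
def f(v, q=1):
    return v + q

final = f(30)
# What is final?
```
31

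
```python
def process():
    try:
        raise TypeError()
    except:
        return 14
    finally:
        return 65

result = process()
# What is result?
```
65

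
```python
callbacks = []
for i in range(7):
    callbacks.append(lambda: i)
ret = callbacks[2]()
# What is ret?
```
6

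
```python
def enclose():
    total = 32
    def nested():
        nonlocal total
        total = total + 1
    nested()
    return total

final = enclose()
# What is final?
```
33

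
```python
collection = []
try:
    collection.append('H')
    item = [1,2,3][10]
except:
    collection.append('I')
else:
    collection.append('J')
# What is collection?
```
['H', 'I']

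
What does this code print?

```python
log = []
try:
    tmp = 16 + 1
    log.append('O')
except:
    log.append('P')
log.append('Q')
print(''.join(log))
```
OQ

No exception, try block completes normally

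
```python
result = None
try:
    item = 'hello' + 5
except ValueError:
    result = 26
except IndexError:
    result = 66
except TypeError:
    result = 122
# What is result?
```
122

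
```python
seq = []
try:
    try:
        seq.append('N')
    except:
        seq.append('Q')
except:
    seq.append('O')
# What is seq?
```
['N']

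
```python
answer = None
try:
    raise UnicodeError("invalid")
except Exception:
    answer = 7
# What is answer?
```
7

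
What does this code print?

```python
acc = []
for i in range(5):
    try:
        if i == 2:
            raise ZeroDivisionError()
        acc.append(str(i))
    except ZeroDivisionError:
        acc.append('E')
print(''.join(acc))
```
01E34

Exception on i=2 caught, loop continues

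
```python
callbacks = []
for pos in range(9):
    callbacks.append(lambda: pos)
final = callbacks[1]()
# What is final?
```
8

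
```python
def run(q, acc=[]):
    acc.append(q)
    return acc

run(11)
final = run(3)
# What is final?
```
[11, 3]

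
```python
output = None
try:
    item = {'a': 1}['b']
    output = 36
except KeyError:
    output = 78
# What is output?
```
78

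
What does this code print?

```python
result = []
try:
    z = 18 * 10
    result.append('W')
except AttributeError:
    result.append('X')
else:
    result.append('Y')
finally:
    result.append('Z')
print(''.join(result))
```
WYZ

else runs before finally when no exception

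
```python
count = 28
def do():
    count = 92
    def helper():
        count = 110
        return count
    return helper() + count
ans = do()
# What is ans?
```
202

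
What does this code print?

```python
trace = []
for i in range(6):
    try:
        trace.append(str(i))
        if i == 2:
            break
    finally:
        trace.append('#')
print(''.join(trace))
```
0#1#2#

finally runs even when breaking out of loop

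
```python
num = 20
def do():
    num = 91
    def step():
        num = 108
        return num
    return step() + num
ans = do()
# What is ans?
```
199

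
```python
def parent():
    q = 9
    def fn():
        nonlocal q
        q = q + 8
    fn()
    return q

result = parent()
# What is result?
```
17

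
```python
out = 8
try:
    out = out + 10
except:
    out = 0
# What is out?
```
18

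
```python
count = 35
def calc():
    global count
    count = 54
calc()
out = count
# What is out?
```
54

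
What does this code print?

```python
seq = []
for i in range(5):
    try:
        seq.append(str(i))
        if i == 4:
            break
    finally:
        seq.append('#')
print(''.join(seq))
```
0#1#2#3#4#

finally runs even when breaking out of loop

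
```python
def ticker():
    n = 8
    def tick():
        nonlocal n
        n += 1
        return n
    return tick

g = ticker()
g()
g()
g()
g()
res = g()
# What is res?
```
13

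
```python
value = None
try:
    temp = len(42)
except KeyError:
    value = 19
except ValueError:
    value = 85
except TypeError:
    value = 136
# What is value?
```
136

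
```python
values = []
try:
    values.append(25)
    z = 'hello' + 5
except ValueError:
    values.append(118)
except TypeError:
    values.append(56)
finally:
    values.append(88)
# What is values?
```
[25, 56, 88]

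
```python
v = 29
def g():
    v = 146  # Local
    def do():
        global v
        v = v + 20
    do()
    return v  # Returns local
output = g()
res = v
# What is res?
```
49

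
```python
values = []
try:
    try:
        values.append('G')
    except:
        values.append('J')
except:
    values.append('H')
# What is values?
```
['G']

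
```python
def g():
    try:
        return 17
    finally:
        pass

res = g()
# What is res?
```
17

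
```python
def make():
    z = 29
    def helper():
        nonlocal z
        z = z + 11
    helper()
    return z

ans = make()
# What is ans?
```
40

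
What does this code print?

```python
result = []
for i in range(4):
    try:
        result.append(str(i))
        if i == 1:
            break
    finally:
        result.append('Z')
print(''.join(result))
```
0Z1Z

finally runs even when breaking out of loop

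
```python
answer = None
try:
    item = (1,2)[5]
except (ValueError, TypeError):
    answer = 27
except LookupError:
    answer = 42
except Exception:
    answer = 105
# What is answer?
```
42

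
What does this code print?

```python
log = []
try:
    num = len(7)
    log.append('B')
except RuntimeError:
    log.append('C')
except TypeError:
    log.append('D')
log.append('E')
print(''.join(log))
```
DE

TypeError is caught by its specific handler, not RuntimeError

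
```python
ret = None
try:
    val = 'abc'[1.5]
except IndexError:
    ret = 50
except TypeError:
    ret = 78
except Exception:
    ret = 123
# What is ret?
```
78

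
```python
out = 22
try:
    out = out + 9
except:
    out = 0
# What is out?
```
31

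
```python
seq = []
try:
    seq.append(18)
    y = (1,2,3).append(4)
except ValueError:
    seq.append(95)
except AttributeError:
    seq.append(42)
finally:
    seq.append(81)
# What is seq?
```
[18, 42, 81]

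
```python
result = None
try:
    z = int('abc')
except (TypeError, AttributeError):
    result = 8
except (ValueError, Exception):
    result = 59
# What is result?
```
59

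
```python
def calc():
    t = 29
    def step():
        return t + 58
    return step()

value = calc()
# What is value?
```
87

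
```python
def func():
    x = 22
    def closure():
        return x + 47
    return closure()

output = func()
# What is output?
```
69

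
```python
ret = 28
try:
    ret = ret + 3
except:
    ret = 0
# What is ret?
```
31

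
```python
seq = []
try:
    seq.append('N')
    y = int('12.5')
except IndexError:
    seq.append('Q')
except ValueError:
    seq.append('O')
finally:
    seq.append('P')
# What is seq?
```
['N', 'O', 'P']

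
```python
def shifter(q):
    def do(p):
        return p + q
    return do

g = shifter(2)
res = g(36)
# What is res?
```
38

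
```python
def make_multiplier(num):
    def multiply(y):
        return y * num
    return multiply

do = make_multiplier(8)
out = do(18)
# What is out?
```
144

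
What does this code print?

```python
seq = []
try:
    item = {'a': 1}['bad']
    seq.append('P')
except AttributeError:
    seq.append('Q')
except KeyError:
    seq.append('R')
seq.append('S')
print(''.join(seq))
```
RS

KeyError is caught by its specific handler, not AttributeError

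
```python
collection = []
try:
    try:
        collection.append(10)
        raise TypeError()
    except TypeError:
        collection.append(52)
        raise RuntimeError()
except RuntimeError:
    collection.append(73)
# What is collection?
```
[10, 52, 73]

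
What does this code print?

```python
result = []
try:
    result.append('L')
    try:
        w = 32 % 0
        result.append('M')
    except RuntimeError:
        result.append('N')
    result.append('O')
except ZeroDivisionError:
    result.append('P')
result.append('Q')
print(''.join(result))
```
LPQ

Inner handler doesn't match, propagates to outer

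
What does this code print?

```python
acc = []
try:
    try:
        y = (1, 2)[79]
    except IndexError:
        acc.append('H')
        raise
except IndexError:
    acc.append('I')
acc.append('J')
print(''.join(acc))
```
HIJ

raise without argument re-raises current exception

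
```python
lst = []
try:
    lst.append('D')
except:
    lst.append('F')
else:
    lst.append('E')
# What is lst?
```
['D', 'E']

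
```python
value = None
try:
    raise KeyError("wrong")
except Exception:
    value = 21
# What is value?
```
21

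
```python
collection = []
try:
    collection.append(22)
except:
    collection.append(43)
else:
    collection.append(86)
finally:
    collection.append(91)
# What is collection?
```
[22, 86, 91]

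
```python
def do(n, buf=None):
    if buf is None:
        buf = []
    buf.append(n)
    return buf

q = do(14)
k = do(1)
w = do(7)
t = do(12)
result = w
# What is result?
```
[7]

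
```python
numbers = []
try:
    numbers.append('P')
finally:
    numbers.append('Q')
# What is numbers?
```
['P', 'Q']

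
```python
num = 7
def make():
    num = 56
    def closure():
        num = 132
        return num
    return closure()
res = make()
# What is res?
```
132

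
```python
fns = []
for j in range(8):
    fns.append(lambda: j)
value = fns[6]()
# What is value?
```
7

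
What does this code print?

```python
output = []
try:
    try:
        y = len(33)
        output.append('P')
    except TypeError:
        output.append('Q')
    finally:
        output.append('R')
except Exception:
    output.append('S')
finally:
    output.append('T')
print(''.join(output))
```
QRT

Both finally blocks run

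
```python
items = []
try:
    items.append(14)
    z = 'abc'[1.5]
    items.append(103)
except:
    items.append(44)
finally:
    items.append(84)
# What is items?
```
[14, 44, 84]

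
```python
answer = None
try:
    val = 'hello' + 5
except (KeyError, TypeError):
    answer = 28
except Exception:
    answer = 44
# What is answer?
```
28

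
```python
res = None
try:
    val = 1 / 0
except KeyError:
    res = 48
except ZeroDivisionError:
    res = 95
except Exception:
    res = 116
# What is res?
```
95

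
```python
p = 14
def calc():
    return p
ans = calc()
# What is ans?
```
14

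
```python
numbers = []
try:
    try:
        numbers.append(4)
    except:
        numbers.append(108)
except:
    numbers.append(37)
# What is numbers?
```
[4]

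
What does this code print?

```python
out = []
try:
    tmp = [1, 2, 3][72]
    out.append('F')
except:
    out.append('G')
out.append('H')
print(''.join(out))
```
GH

Exception raised in try, caught by bare except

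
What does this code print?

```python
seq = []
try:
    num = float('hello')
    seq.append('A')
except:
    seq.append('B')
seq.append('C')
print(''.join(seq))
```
BC

Exception raised in try, caught by bare except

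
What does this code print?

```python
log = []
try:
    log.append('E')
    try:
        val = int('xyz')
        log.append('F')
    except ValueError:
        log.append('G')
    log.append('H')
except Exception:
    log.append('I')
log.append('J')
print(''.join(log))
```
EGHJ

Inner exception caught by inner handler, outer continues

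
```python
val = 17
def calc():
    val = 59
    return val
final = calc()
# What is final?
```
59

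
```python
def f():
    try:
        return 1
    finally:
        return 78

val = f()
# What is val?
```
78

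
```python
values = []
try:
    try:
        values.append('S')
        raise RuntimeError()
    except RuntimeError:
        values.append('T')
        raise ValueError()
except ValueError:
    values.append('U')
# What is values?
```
['S', 'T', 'U']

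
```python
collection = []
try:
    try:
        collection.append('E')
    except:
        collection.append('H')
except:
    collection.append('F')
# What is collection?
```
['E']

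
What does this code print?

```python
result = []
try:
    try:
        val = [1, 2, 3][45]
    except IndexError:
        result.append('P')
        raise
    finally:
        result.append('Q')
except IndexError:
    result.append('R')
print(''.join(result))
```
PQR

finally runs before re-raised exception propagates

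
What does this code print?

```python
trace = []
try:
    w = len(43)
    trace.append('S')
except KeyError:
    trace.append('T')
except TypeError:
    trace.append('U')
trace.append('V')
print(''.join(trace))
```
UV

TypeError is caught by its specific handler, not KeyError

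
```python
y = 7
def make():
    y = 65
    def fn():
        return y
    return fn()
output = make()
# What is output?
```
65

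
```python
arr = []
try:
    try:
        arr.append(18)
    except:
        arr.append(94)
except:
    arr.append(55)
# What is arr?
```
[18]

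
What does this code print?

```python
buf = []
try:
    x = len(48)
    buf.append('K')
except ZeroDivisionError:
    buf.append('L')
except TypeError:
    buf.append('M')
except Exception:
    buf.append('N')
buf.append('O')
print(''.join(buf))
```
MO

TypeError matches before generic Exception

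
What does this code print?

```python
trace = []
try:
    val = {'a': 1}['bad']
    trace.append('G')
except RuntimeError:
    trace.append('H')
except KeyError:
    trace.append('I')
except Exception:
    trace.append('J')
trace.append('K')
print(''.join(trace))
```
IK

KeyError matches before generic Exception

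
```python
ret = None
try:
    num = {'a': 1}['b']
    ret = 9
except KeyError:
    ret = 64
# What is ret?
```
64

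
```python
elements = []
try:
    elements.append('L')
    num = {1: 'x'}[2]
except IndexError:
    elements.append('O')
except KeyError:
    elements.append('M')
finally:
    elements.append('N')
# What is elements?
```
['L', 'M', 'N']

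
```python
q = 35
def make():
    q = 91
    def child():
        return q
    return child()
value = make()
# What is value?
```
91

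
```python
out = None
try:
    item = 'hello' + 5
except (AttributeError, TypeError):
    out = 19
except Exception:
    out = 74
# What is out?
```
19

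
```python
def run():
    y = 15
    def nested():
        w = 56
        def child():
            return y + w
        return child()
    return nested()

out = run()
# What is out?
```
71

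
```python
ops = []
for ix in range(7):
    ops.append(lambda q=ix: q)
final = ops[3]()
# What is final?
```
3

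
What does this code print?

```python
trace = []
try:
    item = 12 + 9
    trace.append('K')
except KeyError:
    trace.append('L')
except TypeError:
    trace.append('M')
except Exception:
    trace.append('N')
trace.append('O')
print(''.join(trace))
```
KO

No exception, try block completes normally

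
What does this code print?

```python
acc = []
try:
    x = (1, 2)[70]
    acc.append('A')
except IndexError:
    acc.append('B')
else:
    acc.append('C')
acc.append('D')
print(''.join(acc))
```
BD

else block skipped when exception is caught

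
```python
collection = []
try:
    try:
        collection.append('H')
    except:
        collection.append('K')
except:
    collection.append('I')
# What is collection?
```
['H']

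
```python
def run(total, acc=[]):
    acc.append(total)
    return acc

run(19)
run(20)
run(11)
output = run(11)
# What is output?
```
[19, 20, 11, 11]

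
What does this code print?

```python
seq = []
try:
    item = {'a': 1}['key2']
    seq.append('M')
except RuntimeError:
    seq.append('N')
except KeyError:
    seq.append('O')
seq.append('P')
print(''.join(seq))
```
OP

KeyError is caught by its specific handler, not RuntimeError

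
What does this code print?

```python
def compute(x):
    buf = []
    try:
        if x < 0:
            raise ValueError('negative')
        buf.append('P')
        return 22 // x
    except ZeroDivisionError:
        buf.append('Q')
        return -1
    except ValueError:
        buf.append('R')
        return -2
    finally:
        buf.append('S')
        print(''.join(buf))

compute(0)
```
PQS

x=0 causes ZeroDivisionError, caught, finally prints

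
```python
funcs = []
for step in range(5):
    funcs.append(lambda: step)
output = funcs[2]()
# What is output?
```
4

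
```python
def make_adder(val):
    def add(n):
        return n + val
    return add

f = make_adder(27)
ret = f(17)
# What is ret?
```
44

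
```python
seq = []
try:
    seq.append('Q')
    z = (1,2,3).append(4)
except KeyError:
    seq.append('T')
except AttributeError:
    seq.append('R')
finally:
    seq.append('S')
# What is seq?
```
['Q', 'R', 'S']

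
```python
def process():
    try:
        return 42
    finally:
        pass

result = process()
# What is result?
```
42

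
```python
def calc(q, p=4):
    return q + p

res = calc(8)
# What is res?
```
12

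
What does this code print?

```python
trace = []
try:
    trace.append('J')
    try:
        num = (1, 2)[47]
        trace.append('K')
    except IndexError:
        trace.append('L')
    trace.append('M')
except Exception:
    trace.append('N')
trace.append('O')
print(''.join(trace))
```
JLMO

Inner exception caught by inner handler, outer continues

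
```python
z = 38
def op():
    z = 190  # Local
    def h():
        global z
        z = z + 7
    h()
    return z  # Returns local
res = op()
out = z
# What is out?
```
45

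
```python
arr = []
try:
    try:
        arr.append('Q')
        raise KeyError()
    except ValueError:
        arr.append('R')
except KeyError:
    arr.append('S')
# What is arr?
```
['Q', 'S']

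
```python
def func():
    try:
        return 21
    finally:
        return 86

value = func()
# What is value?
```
86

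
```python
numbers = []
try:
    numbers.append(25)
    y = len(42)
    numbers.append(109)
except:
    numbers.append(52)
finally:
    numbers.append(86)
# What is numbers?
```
[25, 52, 86]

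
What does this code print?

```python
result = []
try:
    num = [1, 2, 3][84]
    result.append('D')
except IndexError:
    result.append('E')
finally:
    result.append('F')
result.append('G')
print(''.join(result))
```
EFG

finally always runs, even after exception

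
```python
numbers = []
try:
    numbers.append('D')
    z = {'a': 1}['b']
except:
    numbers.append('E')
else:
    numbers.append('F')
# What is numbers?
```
['D', 'E']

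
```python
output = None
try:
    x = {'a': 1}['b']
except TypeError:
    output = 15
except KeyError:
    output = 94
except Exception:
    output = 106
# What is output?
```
94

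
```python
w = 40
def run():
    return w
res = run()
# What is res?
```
40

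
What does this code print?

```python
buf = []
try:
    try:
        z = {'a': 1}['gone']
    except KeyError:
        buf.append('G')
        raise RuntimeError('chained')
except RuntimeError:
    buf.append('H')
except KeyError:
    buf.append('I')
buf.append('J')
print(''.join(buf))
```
GHJ

RuntimeError raised and caught, original KeyError not re-raised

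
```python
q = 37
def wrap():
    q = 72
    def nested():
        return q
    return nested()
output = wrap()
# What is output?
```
72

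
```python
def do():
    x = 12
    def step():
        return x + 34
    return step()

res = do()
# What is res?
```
46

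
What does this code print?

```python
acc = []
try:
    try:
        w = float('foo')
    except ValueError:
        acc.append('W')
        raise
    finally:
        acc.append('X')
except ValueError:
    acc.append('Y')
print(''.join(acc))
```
WXY

finally runs before re-raised exception propagates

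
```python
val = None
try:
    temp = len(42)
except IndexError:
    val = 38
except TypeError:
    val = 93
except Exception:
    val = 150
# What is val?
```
93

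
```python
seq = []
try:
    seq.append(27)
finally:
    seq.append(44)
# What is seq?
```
[27, 44]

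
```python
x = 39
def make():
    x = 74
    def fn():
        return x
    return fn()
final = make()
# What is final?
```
74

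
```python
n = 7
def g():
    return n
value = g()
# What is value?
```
7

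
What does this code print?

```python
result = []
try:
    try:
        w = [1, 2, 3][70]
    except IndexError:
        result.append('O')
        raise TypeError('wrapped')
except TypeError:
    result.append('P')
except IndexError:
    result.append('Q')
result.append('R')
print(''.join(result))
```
OPR

TypeError raised and caught, original IndexError not re-raised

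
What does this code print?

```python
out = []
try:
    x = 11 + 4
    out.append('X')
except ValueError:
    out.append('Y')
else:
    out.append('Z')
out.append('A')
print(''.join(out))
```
XZA

else block runs when no exception occurs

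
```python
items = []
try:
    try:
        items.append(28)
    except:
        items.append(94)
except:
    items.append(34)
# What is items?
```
[28]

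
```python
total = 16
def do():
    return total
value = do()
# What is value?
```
16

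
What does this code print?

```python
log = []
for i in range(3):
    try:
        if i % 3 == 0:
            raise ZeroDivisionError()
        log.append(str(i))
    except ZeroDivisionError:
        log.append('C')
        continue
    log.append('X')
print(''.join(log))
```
C1X2X

continue in except skips rest of loop body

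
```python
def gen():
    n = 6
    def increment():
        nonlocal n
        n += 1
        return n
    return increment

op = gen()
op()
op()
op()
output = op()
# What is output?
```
10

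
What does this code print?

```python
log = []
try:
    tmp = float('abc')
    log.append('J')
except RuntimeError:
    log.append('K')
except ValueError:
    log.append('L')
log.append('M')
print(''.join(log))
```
LM

ValueError is caught by its specific handler, not RuntimeError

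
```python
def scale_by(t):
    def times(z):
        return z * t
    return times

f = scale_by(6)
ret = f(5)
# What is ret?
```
30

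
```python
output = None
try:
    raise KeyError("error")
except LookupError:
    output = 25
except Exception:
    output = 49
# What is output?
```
25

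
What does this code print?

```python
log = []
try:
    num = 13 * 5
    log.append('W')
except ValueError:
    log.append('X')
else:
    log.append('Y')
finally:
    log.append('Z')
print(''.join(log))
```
WYZ

else runs before finally when no exception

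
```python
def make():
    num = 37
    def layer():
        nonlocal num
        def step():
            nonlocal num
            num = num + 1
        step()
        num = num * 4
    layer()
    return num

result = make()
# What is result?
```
152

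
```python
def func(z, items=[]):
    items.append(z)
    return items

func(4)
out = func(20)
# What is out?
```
[4, 20]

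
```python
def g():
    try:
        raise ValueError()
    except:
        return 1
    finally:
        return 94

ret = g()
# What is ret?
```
94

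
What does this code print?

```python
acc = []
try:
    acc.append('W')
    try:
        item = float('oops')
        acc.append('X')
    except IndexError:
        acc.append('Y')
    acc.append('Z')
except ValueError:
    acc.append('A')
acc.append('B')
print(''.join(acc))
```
WAB

Inner handler doesn't match, propagates to outer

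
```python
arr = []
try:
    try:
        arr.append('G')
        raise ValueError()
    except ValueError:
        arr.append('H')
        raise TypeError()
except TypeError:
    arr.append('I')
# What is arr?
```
['G', 'H', 'I']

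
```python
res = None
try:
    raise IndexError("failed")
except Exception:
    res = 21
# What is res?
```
21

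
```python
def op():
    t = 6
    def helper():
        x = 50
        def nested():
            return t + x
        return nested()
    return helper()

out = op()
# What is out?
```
56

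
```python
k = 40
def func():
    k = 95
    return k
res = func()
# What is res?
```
95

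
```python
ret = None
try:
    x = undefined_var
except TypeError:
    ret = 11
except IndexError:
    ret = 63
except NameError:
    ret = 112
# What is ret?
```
112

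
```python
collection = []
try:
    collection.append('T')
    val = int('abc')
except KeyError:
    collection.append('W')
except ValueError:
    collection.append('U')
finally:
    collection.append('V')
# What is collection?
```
['T', 'U', 'V']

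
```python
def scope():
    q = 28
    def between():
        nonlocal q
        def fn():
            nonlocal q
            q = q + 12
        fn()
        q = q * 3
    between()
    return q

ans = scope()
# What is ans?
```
120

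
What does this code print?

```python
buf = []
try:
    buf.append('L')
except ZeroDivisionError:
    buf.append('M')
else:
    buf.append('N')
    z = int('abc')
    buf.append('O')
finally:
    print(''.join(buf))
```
LN

Try succeeds, else appends 'N', ValueError in else is uncaught, finally prints before exception propagates ('O' never appended)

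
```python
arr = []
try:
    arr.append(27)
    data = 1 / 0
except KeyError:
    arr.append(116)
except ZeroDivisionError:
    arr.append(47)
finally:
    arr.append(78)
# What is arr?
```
[27, 47, 78]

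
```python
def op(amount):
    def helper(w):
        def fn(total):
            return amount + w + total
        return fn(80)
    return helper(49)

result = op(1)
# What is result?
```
130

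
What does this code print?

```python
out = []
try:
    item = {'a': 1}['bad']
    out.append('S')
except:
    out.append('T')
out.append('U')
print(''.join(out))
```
TU

Exception raised in try, caught by bare except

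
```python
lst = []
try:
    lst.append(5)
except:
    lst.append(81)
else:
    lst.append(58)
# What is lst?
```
[5, 58]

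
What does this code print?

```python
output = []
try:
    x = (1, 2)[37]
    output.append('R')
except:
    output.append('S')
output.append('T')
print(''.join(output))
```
ST

Exception raised in try, caught by bare except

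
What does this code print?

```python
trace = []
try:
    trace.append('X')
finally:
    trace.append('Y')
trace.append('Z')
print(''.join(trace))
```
XYZ

try/finally without except, no exception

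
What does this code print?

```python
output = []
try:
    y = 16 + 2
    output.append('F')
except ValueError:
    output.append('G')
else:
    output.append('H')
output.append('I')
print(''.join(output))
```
FHI

else block runs when no exception occurs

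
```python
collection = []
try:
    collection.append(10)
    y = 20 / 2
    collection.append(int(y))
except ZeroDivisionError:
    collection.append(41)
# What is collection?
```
[10, 10]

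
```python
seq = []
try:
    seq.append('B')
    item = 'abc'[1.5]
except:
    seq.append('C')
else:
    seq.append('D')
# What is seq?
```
['B', 'C']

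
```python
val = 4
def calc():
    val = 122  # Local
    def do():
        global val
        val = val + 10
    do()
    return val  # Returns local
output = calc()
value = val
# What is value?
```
14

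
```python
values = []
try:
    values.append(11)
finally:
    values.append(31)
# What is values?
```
[11, 31]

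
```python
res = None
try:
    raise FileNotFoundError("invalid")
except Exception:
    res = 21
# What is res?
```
21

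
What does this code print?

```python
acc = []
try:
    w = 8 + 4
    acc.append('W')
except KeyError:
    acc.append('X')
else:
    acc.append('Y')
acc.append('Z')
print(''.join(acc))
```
WYZ

else block runs when no exception occurs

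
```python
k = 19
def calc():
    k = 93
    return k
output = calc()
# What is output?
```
93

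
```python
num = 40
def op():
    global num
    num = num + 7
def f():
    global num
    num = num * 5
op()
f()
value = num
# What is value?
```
235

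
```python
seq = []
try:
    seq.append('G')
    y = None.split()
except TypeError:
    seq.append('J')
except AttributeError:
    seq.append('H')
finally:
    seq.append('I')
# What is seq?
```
['G', 'H', 'I']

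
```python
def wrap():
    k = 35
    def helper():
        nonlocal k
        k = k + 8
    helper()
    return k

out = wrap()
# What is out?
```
43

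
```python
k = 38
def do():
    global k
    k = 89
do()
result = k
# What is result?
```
89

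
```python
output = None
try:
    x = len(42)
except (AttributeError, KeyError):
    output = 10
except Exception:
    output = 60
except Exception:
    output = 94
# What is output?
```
60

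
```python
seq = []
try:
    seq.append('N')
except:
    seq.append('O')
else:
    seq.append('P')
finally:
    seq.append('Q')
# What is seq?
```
['N', 'P', 'Q']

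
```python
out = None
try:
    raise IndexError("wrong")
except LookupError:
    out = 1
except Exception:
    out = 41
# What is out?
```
1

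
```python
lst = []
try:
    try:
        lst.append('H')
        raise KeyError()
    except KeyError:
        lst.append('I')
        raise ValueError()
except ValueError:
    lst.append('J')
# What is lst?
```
['H', 'I', 'J']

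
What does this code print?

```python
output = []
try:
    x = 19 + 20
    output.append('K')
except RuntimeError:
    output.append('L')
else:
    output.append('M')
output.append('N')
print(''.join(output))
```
KMN

else block runs when no exception occurs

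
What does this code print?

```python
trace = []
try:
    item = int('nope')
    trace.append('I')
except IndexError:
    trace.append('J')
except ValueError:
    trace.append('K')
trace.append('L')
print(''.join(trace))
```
KL

ValueError is caught by its specific handler, not IndexError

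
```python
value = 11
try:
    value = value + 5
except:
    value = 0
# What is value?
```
16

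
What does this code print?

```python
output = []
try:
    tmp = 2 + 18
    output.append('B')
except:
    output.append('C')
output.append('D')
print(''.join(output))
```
BD

No exception, try block completes normally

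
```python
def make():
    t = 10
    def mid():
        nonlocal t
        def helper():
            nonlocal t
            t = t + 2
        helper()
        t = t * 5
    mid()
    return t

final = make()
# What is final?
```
60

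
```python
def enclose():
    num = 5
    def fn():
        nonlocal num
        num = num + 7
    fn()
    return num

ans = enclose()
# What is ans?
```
12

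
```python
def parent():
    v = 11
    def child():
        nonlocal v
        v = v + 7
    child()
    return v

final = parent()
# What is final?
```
18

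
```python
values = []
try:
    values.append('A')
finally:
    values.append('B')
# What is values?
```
['A', 'B']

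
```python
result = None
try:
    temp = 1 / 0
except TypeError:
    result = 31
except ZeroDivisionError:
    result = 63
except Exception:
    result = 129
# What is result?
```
63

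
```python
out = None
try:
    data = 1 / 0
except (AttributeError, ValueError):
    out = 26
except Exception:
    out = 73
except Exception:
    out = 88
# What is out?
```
73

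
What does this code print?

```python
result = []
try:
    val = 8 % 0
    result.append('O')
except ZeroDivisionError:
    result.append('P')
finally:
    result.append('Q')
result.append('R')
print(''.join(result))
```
PQR

finally always runs, even after exception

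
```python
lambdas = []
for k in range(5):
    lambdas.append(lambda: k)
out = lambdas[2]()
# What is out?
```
4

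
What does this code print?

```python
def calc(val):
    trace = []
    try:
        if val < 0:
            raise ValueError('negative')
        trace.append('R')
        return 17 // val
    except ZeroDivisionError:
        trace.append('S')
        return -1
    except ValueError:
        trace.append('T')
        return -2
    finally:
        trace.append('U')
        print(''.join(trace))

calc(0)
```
RSU

val=0 causes ZeroDivisionError, caught, finally prints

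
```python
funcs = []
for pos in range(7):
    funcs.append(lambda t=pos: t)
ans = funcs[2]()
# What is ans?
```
2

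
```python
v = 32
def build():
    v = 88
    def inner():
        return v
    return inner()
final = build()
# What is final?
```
88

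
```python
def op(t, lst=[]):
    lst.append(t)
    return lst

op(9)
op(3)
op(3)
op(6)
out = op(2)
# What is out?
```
[9, 3, 3, 6, 2]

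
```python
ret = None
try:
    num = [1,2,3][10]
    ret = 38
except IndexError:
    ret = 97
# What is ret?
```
97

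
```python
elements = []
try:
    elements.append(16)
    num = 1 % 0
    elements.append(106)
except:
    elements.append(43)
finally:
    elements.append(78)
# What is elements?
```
[16, 43, 78]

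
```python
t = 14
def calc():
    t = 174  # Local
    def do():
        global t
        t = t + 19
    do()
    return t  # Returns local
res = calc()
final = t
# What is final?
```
33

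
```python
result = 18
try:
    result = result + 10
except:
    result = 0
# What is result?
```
28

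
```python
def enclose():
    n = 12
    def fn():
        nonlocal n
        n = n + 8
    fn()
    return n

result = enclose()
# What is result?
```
20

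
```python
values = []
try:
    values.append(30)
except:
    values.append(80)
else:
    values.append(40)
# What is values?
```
[30, 40]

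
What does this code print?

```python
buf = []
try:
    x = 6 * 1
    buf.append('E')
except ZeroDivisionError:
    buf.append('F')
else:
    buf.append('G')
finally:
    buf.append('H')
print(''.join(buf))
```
EGH

else runs before finally when no exception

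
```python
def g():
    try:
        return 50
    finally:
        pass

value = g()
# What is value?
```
50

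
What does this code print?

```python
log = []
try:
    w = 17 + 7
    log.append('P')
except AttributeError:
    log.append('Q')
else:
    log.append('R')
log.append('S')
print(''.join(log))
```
PRS

else block runs when no exception occurs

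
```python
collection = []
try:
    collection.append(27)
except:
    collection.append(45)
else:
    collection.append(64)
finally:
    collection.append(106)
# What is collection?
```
[27, 64, 106]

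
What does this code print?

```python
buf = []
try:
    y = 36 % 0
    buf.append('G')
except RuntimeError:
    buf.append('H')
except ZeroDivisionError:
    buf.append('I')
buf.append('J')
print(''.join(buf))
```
IJ

ZeroDivisionError is caught by its specific handler, not RuntimeError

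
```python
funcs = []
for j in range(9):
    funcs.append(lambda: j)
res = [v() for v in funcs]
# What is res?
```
[8, 8, 8, 8, 8, 8, 8, 8, 8]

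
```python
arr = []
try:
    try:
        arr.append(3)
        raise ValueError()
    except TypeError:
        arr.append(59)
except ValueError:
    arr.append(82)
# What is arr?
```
[3, 82]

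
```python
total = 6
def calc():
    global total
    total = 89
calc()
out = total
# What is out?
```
89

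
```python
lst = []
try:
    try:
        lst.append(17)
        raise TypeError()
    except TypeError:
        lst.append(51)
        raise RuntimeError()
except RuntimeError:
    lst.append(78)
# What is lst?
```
[17, 51, 78]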